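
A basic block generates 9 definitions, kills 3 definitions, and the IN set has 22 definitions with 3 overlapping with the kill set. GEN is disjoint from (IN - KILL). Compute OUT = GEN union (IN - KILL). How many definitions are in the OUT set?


IN - KILL: 22 - 3 = 19 surviving definitions
OUT = GEN + surviving = 9 + 19 = 28

28


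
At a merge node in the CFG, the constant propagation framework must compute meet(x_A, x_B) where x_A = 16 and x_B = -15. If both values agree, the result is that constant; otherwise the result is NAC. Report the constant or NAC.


Meet operation: if both paths give the same constant, result is that constant; if they differ, result is NAC (not-a-constant).
Path A: 16, Path B: -15 -> differ
Result: not-a-constant -> NAC

NAC


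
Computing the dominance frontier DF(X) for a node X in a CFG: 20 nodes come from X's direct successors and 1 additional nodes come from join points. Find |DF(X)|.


DF(X) = direct successor contributions + join point contributions
= 20 + 1 = 21

21


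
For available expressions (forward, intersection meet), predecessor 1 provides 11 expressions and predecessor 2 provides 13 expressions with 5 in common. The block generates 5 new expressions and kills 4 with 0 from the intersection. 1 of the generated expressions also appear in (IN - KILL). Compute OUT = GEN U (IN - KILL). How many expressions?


IN = intersection of predecessors = 5
IN - KILL = 5 - 0 = 5
|OUT| = |GEN| + |IN - KILL| - |GEN ∩ (IN - KILL)| = 5 + 5 - 1 = 9

9


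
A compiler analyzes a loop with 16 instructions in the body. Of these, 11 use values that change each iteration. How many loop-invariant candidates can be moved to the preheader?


Invariant candidates = total - loop-dependent
= 16 - 11 = 5

5


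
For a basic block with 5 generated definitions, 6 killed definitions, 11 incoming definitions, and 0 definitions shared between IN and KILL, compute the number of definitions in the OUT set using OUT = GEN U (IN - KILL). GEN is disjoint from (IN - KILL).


IN - KILL: 11 - 0 = 11 surviving definitions
OUT = GEN + surviving = 5 + 11 = 16

16


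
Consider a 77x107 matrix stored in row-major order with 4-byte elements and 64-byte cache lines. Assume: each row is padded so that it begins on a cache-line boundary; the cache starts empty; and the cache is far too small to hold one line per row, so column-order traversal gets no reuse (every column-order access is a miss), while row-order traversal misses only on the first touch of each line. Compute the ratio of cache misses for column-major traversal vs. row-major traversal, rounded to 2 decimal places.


Each row occupies 107 * 4 = 428 bytes and starts on a line boundary, so it spans ceil(428 / 64) = 7 cache lines.
Row-major traversal misses (one per line touched): 77 * ceil(107 * 4 / 64) = 539
Column-major traversal misses (no reuse, every access misses): 77 * 107 = 8239
Ratio = 8239 / 539 = 15.29

15.29


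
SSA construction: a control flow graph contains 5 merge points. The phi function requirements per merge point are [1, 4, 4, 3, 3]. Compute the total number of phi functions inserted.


Total phi functions = sum of phi functions at each join node
= 1 + 4 + 4 + 3 + 3 = 15

15


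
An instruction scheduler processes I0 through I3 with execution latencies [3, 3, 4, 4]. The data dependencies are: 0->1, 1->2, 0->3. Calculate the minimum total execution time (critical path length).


Compute longest path through dependency graph: dist(Ik) = max over predecessors of dist + latency(Ik).
dist(I0) = latency 3 = 3
dist(I1) = dist(I0) + 3 = 3 + 3 = 6
dist(I2) = dist(I1) + 4 = 6 + 4 = 10
dist(I3) = dist(I0) + 4 = 3 + 4 = 7
Critical path = max dist = 10

10


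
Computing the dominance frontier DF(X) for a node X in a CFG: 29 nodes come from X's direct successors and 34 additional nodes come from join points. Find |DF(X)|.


DF(X) = direct successor contributions + join point contributions
= 29 + 34 = 63

63


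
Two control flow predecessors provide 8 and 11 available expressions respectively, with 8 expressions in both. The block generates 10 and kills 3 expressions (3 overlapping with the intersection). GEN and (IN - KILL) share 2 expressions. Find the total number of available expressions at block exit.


IN = intersection of predecessors = 8
IN - KILL = 8 - 3 = 5
|OUT| = |GEN| + |IN - KILL| - |GEN ∩ (IN - KILL)| = 10 + 5 - 2 = 13

13


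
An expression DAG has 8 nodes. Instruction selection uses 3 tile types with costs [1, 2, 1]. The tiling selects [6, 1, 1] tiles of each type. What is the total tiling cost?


Total cost = sum(count_i * cost_i)
= 6*1 + 1*2 + 1*1
= 9

9


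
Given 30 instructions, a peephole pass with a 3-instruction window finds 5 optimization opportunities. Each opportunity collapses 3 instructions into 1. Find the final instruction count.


Each match removes 2 instructions.
Total removed = 5 * 2 = 10
Remaining = 30 - 10 = 20

20


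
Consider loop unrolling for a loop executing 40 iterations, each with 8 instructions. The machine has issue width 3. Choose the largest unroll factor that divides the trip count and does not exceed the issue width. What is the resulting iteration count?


Largest divisor of 40 <= 3 is 2
New iterations = 40 / 2 = 20

20


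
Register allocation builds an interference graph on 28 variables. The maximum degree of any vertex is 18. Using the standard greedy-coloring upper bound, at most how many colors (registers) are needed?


Greedy coloring never needs more than (max_degree + 1) colors: when coloring a vertex, at most max_degree neighbors are already colored.
Upper bound = 18 + 1 = 19

19


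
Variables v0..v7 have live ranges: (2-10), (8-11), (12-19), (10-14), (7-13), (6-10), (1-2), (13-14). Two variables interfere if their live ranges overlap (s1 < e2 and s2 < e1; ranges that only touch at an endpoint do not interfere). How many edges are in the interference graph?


Check all pairs for overlapping intervals.
Two intervals (s1,e1) and (s2,e2) overlap if s1 < e2 and s2 < e1.
v0 (2-10) vs v1..v7: overlaps v1, v4, v5 -> 3
v1 (8-11) vs v2..v7: overlaps v3, v4, v5 -> 3
v2 (12-19) vs v3..v7: overlaps v3, v4, v7 -> 3
v3 (10-14) vs v4..v7: overlaps v4, v7 -> 2
v4 (7-13) vs v5..v7: overlaps v5 -> 1
v5 (6-10) vs v6..v7: overlaps none -> 0
v6 (1-2) vs v7: overlaps none -> 0
Total overlapping pairs = 3 + 3 + 3 + 2 + 1 + 0 + 0 = 12

12


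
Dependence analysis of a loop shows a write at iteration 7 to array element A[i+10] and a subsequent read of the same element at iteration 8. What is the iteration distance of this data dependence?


Distance = read iteration - write iteration
= 8 - 7 = 1

1


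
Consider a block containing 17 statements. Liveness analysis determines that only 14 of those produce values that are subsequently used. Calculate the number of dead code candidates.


Dead code = total statements - live definitions
= 17 - 14 = 3

3


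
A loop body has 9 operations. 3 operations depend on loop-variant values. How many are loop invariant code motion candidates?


Invariant candidates = total - loop-dependent
= 9 - 3 = 6

6


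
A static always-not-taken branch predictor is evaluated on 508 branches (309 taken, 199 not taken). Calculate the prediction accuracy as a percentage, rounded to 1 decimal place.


Predictor: always-not-taken
Correct predictions = 199
Accuracy = 199 / 508 * 100 = 39.2%

39.2


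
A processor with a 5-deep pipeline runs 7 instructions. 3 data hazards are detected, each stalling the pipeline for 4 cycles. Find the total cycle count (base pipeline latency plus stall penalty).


Base cycles = 5 + 7 - 1 = 11
Total stalls = 3 * 4 = 12
Total = 11 + 12 = 23

23


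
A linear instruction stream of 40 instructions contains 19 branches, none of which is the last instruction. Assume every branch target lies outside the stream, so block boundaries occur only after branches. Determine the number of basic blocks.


With no in-sequence branch targets, the leaders are the first instruction plus the instruction after each branch.
Number of basic blocks = branches + 1
= 19 + 1 = 20

20


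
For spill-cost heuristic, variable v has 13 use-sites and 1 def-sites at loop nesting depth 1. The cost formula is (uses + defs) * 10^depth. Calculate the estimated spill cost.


uses + defs = 13 + 1 = 14
10^1 = 10
Spill cost = 14 * 10 = 140

140


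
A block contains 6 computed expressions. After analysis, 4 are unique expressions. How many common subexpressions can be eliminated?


CSE count = total expressions - unique expressions
= 6 - 4 = 2

2


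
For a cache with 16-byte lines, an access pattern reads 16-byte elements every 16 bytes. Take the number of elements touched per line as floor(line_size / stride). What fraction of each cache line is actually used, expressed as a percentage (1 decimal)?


Elements per cache line = floor(16 / 16) = 1
Bytes used = 1 * 16 = 16
Utilization = 16 / 16 * 100 = 100.0%

100.0


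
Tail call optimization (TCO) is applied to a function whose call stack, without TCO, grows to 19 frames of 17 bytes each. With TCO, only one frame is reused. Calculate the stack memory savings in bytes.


Without TCO: 19 * 17 = 323 bytes
With TCO: reuse 1 frame = 17 bytes
Savings = 323 - 17 = 306

306


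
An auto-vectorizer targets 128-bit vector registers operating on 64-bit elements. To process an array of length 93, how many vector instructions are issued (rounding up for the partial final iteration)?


Width = 128 / 64 = 2 elements per vector op
Iterations = ceil(93 / 2) = 47

47


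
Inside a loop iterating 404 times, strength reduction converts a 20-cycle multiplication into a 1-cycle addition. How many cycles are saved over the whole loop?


Per-iteration saving = 20 - 1 = 19
Total saved = 404 * 19 = 7676

7676


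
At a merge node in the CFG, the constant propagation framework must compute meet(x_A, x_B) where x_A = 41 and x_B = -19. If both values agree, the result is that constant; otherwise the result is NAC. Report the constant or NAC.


Meet operation: if both paths give the same constant, result is that constant; if they differ, result is NAC (not-a-constant).
Path A: 41, Path B: -19 -> differ
Result: not-a-constant -> NAC

NAC


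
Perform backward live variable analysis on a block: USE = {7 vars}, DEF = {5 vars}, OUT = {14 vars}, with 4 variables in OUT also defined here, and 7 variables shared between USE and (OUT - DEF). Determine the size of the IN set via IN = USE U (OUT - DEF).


OUT - DEF: 14 - 4 = 10
|IN| = |USE| + |OUT - DEF| - |USE ∩ (OUT - DEF)| = 7 + 10 - 7 = 10

10


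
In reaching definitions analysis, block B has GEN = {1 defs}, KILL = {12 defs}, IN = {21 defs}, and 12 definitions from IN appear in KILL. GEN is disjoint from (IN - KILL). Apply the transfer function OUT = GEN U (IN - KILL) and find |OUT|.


IN - KILL: 21 - 12 = 9 surviving definitions
OUT = GEN + surviving = 1 + 9 = 10

10


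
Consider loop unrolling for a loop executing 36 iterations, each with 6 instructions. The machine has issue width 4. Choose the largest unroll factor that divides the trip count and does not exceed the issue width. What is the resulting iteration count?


Largest divisor of 36 <= 4 is 4
New iterations = 36 / 4 = 9

9


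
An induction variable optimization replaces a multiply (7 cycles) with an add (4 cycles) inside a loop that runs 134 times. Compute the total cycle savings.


Per-iteration saving = 7 - 4 = 3
Total saved = 134 * 3 = 402

402


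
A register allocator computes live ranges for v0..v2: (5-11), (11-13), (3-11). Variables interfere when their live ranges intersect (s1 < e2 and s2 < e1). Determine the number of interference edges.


Check all pairs for overlapping intervals.
Two intervals (s1,e1) and (s2,e2) overlap if s1 < e2 and s2 < e1.
v0 (5-11) vs v1..v2: overlaps v2 -> 1
v1 (11-13) vs v2: overlaps none -> 0
Total overlapping pairs = 1 + 0 = 1

1


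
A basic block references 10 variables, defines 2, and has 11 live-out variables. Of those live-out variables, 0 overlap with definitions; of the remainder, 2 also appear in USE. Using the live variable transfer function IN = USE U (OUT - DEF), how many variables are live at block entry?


OUT - DEF: 11 - 0 = 11
|IN| = |USE| + |OUT - DEF| - |USE ∩ (OUT - DEF)| = 10 + 11 - 2 = 19

19


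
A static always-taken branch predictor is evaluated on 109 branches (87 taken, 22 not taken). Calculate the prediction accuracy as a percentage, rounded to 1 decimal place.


Predictor: always-taken
Correct predictions = 87
Accuracy = 87 / 109 * 100 = 79.8%

79.8


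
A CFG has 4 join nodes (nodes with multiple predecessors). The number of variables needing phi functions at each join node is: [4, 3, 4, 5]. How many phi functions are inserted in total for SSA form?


Total phi functions = sum of phi functions at each join node
= 4 + 3 + 4 + 5 = 16

16


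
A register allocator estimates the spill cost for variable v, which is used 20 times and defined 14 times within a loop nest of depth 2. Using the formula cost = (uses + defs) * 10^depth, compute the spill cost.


uses + defs = 20 + 14 = 34
10^2 = 100
Spill cost = 34 * 100 = 3400

3400


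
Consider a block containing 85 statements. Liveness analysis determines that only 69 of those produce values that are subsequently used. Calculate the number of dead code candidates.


Dead code = total statements - live definitions
= 85 - 69 = 16

16


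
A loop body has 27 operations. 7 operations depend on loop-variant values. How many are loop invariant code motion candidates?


Invariant candidates = total - loop-dependent
= 27 - 7 = 20

20


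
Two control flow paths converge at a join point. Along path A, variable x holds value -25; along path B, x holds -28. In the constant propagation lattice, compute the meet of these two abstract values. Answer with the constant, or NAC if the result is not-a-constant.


Meet operation: if both paths give the same constant, result is that constant; if they differ, result is NAC (not-a-constant).
Path A: -25, Path B: -28 -> differ
Result: not-a-constant -> NAC

NAC


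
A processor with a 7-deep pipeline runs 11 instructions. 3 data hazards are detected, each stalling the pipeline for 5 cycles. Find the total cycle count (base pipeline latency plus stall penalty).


Base cycles = 7 + 11 - 1 = 17
Total stalls = 3 * 5 = 15
Total = 17 + 15 = 32

32


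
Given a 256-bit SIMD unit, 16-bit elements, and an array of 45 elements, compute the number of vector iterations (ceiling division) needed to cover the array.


Width = 256 / 16 = 16 elements per vector op
Iterations = ceil(45 / 16) = 3

3


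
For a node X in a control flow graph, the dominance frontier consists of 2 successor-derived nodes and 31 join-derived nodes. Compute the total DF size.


DF(X) = direct successor contributions + join point contributions
= 2 + 31 = 33

33


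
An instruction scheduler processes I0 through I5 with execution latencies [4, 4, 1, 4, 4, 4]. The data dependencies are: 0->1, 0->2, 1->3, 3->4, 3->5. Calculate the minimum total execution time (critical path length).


Compute longest path through dependency graph: dist(Ik) = max over predecessors of dist + latency(Ik).
dist(I0) = latency 4 = 4
dist(I1) = dist(I0) + 4 = 4 + 4 = 8
dist(I2) = dist(I0) + 1 = 4 + 1 = 5
dist(I3) = dist(I1) + 4 = 8 + 4 = 12
dist(I4) = dist(I3) + 4 = 12 + 4 = 16
dist(I5) = dist(I3) + 4 = 12 + 4 = 16
Critical path = max dist = 16

16


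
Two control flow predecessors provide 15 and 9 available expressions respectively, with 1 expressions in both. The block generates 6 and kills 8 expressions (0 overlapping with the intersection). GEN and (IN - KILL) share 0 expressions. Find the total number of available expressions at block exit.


IN = intersection of predecessors = 1
IN - KILL = 1 - 0 = 1
|OUT| = |GEN| + |IN - KILL| - |GEN ∩ (IN - KILL)| = 6 + 1 - 0 = 7

7


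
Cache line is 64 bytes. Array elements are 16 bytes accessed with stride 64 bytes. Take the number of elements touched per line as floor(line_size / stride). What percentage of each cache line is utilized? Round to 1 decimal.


Elements per cache line = floor(64 / 64) = 1
Bytes used = 1 * 16 = 16
Utilization = 16 / 64 * 100 = 25.0%

25.0


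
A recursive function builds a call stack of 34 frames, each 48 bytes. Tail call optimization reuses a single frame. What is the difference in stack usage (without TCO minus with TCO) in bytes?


Without TCO: 34 * 48 = 1632 bytes
With TCO: reuse 1 frame = 48 bytes
Savings = 1632 - 48 = 1584

1584


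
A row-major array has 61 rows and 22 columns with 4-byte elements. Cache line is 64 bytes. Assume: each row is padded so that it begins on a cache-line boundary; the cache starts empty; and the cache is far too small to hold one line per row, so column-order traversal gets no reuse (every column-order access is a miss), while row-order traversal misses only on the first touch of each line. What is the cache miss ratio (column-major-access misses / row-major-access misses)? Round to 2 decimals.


Each row occupies 22 * 4 = 88 bytes and starts on a line boundary, so it spans ceil(88 / 64) = 2 cache lines.
Row-major traversal misses (one per line touched): 61 * ceil(22 * 4 / 64) = 122
Column-major traversal misses (no reuse, every access misses): 61 * 22 = 1342
Ratio = 1342 / 122 = 11.0

11.0


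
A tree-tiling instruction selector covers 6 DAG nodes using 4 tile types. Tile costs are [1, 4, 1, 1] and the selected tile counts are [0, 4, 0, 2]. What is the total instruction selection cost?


Total cost = sum(count_i * cost_i)
= 0*1 + 4*4 + 0*1 + 2*1
= 18

18


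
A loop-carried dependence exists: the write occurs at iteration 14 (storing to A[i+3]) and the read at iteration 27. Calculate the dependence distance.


Distance = read iteration - write iteration
= 27 - 14 = 13

13


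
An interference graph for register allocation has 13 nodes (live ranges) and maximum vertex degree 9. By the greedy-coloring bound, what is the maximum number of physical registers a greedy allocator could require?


Greedy coloring never needs more than (max_degree + 1) colors: when coloring a vertex, at most max_degree neighbors are already colored.
Upper bound = 9 + 1 = 10

10


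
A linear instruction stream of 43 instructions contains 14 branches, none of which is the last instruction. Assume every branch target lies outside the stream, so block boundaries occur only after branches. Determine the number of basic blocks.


With no in-sequence branch targets, the leaders are the first instruction plus the instruction after each branch.
Number of basic blocks = branches + 1
= 14 + 1 = 15

15


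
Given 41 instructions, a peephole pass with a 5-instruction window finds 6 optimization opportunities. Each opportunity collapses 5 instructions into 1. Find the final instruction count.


Each match removes 4 instructions.
Total removed = 6 * 4 = 24
Remaining = 41 - 24 = 17

17


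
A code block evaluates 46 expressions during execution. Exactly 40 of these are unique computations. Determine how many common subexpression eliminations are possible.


CSE count = total expressions - unique expressions
= 46 - 40 = 6

6


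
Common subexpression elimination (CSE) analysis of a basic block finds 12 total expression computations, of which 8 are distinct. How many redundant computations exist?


CSE count = total expressions - unique expressions
= 12 - 8 = 4

4


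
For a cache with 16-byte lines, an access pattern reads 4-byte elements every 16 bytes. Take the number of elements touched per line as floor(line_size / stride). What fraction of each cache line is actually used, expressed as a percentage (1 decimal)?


Elements per cache line = floor(16 / 16) = 1
Bytes used = 1 * 4 = 4
Utilization = 4 / 16 * 100 = 25.0%

25.0


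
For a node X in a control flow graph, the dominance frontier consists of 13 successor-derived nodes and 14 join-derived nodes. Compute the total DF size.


DF(X) = direct successor contributions + join point contributions
= 13 + 14 = 27

27


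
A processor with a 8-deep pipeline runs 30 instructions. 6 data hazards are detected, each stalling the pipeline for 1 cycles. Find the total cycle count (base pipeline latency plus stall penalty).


Base cycles = 8 + 30 - 1 = 37
Total stalls = 6 * 1 = 6
Total = 37 + 6 = 43

43


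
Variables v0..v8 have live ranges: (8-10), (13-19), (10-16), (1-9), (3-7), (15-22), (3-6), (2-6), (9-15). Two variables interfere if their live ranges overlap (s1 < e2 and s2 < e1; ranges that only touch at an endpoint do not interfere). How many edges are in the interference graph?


Check all pairs for overlapping intervals.
Two intervals (s1,e1) and (s2,e2) overlap if s1 < e2 and s2 < e1.
v0 (8-10) vs v1..v8: overlaps v3, v8 -> 2
v1 (13-19) vs v2..v8: overlaps v2, v5, v8 -> 3
v2 (10-16) vs v3..v8: overlaps v5, v8 -> 2
v3 (1-9) vs v4..v8: overlaps v4, v6, v7 -> 3
v4 (3-7) vs v5..v8: overlaps v6, v7 -> 2
v5 (15-22) vs v6..v8: overlaps none -> 0
v6 (3-6) vs v7..v8: overlaps v7 -> 1
v7 (2-6) vs v8: overlaps none -> 0
Total overlapping pairs = 2 + 3 + 2 + 3 + 2 + 0 + 1 + 0 = 13

13


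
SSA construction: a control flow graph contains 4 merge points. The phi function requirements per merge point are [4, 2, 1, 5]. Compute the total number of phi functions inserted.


Total phi functions = sum of phi functions at each join node
= 4 + 2 + 1 + 5 = 12

12


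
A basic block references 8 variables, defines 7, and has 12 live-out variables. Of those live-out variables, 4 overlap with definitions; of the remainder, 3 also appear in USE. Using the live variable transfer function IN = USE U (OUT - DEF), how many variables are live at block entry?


OUT - DEF: 12 - 4 = 8
|IN| = |USE| + |OUT - DEF| - |USE ∩ (OUT - DEF)| = 8 + 8 - 3 = 13

13


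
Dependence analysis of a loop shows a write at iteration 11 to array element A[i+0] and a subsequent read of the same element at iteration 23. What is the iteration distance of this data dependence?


Distance = read iteration - write iteration
= 23 - 11 = 12

12


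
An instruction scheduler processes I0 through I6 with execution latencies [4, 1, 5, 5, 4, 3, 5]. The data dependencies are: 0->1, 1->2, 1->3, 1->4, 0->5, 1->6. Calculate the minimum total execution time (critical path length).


Compute longest path through dependency graph: dist(Ik) = max over predecessors of dist + latency(Ik).
dist(I0) = latency 4 = 4
dist(I1) = dist(I0) + 1 = 4 + 1 = 5
dist(I2) = dist(I1) + 5 = 5 + 5 = 10
dist(I3) = dist(I1) + 5 = 5 + 5 = 10
dist(I4) = dist(I1) + 4 = 5 + 4 = 9
dist(I5) = dist(I0) + 3 = 4 + 3 = 7
dist(I6) = dist(I1) + 5 = 5 + 5 = 10
Critical path = max dist = 10

10


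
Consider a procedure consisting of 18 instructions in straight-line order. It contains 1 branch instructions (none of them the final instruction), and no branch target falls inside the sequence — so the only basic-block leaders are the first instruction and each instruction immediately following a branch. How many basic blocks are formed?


With no in-sequence branch targets, the leaders are the first instruction plus the instruction after each branch.
Number of basic blocks = branches + 1
= 1 + 1 = 2

2


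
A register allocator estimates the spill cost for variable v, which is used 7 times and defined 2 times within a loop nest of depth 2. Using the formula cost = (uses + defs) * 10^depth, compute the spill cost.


uses + defs = 7 + 2 = 9
10^2 = 100
Spill cost = 9 * 100 = 900

900


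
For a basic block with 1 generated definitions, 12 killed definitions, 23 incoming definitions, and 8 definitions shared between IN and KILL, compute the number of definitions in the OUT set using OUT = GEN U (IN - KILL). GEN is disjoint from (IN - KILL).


IN - KILL: 23 - 8 = 15 surviving definitions
OUT = GEN + surviving = 1 + 15 = 16

16


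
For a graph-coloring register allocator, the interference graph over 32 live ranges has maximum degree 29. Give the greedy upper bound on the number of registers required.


Greedy coloring never needs more than (max_degree + 1) colors: when coloring a vertex, at most max_degree neighbors are already colored.
Upper bound = 29 + 1 = 30

30


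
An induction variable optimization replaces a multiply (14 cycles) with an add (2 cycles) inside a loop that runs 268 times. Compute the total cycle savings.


Per-iteration saving = 14 - 2 = 12
Total saved = 268 * 12 = 3216

3216


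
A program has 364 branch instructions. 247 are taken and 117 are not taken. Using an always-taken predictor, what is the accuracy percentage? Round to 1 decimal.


Predictor: always-taken
Correct predictions = 247
Accuracy = 247 / 364 * 100 = 67.9%

67.9


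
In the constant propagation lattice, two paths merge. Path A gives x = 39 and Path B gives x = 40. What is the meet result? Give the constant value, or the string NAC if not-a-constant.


Meet operation: if both paths give the same constant, result is that constant; if they differ, result is NAC (not-a-constant).
Path A: 39, Path B: 40 -> differ
Result: not-a-constant -> NAC

NAC


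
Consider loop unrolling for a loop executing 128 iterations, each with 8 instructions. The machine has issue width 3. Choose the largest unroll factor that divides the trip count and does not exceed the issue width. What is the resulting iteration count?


Largest divisor of 128 <= 3 is 2
New iterations = 128 / 2 = 64

64


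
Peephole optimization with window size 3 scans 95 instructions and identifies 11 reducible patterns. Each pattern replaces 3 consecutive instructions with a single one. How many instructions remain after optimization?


Each match removes 2 instructions.
Total removed = 11 * 2 = 22
Remaining = 95 - 22 = 73

73


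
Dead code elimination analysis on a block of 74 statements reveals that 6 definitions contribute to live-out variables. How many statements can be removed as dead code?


Dead code = total statements - live definitions
= 74 - 6 = 68

68


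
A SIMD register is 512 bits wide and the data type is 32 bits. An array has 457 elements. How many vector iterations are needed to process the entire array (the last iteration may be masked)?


Width = 512 / 32 = 16 elements per vector op
Iterations = ceil(457 / 16) = 29

29


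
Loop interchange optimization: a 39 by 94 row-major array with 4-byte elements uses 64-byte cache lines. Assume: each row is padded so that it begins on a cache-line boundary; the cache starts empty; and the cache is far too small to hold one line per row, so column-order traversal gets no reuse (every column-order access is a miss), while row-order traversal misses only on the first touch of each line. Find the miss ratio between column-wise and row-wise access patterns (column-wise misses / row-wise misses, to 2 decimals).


Each row occupies 94 * 4 = 376 bytes and starts on a line boundary, so it spans ceil(376 / 64) = 6 cache lines.
Row-major traversal misses (one per line touched): 39 * ceil(94 * 4 / 64) = 234
Column-major traversal misses (no reuse, every access misses): 39 * 94 = 3666
Ratio = 3666 / 234 = 15.67

15.67


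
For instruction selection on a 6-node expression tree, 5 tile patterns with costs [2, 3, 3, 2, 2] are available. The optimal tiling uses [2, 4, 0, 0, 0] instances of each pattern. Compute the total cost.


Total cost = sum(count_i * cost_i)
= 2*2 + 4*3 + 0*3 + 0*2 + 0*2
= 16

16


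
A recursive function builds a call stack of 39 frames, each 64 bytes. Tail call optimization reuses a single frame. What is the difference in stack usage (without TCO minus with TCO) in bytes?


Without TCO: 39 * 64 = 2496 bytes
With TCO: reuse 1 frame = 64 bytes
Savings = 2496 - 64 = 2432

2432


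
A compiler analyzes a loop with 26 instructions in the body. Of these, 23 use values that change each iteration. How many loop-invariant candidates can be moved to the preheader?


Invariant candidates = total - loop-dependent
= 26 - 23 = 3

3


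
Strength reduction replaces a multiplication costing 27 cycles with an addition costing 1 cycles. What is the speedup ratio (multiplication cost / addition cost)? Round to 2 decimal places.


Ratio = mult_cost / add_cost = 27 / 1 = 27.0

27.0


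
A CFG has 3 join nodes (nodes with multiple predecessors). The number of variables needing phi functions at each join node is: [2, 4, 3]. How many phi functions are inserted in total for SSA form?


Total phi functions = sum of phi functions at each join node
= 2 + 4 + 3 = 9

9


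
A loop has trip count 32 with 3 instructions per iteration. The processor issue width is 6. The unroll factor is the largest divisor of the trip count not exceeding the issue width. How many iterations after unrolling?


Largest divisor of 32 <= 6 is 4
New iterations = 32 / 4 = 8

8


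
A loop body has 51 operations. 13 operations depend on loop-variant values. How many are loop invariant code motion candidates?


Invariant candidates = total - loop-dependent
= 51 - 13 = 38

38


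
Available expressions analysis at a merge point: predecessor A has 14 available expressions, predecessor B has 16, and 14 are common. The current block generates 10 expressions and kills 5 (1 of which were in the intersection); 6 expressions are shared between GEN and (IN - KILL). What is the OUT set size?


IN = intersection of predecessors = 14
IN - KILL = 14 - 1 = 13
|OUT| = |GEN| + |IN - KILL| - |GEN ∩ (IN - KILL)| = 10 + 13 - 6 = 17

17


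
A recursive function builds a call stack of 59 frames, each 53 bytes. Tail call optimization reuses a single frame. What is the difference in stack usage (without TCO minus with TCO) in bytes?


Without TCO: 59 * 53 = 3127 bytes
With TCO: reuse 1 frame = 53 bytes
Savings = 3127 - 53 = 3074

3074


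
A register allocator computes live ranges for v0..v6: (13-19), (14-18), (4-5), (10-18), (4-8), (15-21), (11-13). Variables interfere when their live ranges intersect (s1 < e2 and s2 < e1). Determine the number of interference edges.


Check all pairs for overlapping intervals.
Two intervals (s1,e1) and (s2,e2) overlap if s1 < e2 and s2 < e1.
v0 (13-19) vs v1..v6: overlaps v1, v3, v5 -> 3
v1 (14-18) vs v2..v6: overlaps v3, v5 -> 2
v2 (4-5) vs v3..v6: overlaps v4 -> 1
v3 (10-18) vs v4..v6: overlaps v5, v6 -> 2
v4 (4-8) vs v5..v6: overlaps none -> 0
v5 (15-21) vs v6: overlaps none -> 0
Total overlapping pairs = 3 + 2 + 1 + 2 + 0 + 0 = 8

8


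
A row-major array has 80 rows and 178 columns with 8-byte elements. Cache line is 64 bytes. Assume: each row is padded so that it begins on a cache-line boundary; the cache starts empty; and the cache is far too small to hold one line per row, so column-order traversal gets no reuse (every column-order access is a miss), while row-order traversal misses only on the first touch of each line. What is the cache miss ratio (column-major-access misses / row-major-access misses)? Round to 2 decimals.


Each row occupies 178 * 8 = 1424 bytes and starts on a line boundary, so it spans ceil(1424 / 64) = 23 cache lines.
Row-major traversal misses (one per line touched): 80 * ceil(178 * 8 / 64) = 1840
Column-major traversal misses (no reuse, every access misses): 80 * 178 = 14240
Ratio = 14240 / 1840 = 7.74

7.74


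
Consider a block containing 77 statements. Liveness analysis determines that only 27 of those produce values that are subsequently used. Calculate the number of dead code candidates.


Dead code = total statements - live definitions
= 77 - 27 = 50

50


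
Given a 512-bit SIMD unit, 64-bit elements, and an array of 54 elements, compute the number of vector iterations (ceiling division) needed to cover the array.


Width = 512 / 64 = 8 elements per vector op
Iterations = ceil(54 / 8) = 7

7


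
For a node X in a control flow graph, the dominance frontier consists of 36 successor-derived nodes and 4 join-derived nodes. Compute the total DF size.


DF(X) = direct successor contributions + join point contributions
= 36 + 4 = 40

40


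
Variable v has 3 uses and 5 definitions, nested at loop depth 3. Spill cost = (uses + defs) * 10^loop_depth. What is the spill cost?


uses + defs = 3 + 5 = 8
10^3 = 1000
Spill cost = 8 * 1000 = 8000

8000


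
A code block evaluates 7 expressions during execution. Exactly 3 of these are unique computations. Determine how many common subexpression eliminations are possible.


CSE count = total expressions - unique expressions
= 7 - 3 = 4

4


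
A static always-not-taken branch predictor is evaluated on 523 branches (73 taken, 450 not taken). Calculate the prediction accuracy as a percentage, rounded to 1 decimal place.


Predictor: always-not-taken
Correct predictions = 450
Accuracy = 450 / 523 * 100 = 86.0%

86.0


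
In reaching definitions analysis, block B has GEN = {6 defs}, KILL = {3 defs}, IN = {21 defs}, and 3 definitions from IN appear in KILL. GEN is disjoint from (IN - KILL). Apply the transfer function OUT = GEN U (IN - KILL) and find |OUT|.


IN - KILL: 21 - 3 = 18 surviving definitions
OUT = GEN + surviving = 6 + 18 = 24

24


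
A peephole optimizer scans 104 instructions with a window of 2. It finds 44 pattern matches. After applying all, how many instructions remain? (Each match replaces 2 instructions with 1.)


Each match removes 1 instructions.
Total removed = 44 * 1 = 44
Remaining = 104 - 44 = 60

60


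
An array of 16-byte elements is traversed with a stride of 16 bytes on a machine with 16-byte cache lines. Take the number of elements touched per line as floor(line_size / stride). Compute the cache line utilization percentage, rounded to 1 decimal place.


Elements per cache line = floor(16 / 16) = 1
Bytes used = 1 * 16 = 16
Utilization = 16 / 16 * 100 = 100.0%

100.0


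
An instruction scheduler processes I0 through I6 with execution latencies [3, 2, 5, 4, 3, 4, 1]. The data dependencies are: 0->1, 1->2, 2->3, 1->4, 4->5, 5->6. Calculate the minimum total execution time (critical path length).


Compute longest path through dependency graph: dist(Ik) = max over predecessors of dist + latency(Ik).
dist(I0) = latency 3 = 3
dist(I1) = dist(I0) + 2 = 3 + 2 = 5
dist(I2) = dist(I1) + 5 = 5 + 5 = 10
dist(I3) = dist(I2) + 4 = 10 + 4 = 14
dist(I4) = dist(I1) + 3 = 5 + 3 = 8
dist(I5) = dist(I4) + 4 = 8 + 4 = 12
dist(I6) = dist(I5) + 1 = 12 + 1 = 13
Critical path = max dist = 14

14


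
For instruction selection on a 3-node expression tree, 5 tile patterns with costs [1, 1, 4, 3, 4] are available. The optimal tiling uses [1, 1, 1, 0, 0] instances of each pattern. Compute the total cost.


Total cost = sum(count_i * cost_i)
= 1*1 + 1*1 + 1*4 + 0*3 + 0*4
= 6

6


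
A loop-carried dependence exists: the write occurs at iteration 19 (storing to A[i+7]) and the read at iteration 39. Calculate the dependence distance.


Distance = read iteration - write iteration
= 39 - 19 = 20

20


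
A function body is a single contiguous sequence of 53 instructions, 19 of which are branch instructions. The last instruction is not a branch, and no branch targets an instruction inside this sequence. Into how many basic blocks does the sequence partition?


With no in-sequence branch targets, the leaders are the first instruction plus the instruction after each branch.
Number of basic blocks = branches + 1
= 19 + 1 = 20

20


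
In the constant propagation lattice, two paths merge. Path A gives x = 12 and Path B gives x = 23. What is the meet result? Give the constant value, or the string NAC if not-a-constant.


Meet operation: if both paths give the same constant, result is that constant; if they differ, result is NAC (not-a-constant).
Path A: 12, Path B: 23 -> differ
Result: not-a-constant -> NAC

NAC


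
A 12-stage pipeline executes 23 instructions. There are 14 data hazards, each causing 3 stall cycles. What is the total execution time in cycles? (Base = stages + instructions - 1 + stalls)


Base cycles = 12 + 23 - 1 = 34
Total stalls = 14 * 3 = 42
Total = 34 + 42 = 76

76


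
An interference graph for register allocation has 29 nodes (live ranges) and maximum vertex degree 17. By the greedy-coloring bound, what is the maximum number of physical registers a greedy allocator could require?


Greedy coloring never needs more than (max_degree + 1) colors: when coloring a vertex, at most max_degree neighbors are already colored.
Upper bound = 17 + 1 = 18

18


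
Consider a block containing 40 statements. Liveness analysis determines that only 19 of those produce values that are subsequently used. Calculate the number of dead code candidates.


Dead code = total statements - live definitions
= 40 - 19 = 21

21


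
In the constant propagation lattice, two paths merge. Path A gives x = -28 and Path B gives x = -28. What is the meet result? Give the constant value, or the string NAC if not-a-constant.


Meet operation: if both paths give the same constant, result is that constant; if they differ, result is NAC (not-a-constant).
Path A: -28, Path B: -28 -> equal
Result: constant -> -28

-28


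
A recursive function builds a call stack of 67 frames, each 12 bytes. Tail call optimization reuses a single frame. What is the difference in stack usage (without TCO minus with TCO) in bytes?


Without TCO: 67 * 12 = 804 bytes
With TCO: reuse 1 frame = 12 bytes
Savings = 804 - 12 = 792

792


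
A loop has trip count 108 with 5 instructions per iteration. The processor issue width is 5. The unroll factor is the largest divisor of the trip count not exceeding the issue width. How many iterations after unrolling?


Largest divisor of 108 <= 5 is 4
New iterations = 108 / 4 = 27

27


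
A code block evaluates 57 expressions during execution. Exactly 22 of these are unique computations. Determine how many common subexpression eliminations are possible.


CSE count = total expressions - unique expressions
= 57 - 22 = 35

35


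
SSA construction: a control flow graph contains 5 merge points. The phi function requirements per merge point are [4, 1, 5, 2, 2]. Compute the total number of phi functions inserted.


Total phi functions = sum of phi functions at each join node
= 4 + 1 + 5 + 2 + 2 = 14

14


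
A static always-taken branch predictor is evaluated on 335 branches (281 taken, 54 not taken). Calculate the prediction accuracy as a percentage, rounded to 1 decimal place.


Predictor: always-taken
Correct predictions = 281
Accuracy = 281 / 335 * 100 = 83.9%

83.9


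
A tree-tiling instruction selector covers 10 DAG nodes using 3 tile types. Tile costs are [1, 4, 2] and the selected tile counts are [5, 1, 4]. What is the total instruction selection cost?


Total cost = sum(count_i * cost_i)
= 5*1 + 1*4 + 4*2
= 17

17


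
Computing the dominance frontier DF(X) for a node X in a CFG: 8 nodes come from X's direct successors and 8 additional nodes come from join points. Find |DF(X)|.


DF(X) = direct successor contributions + join point contributions
= 8 + 8 = 16

16


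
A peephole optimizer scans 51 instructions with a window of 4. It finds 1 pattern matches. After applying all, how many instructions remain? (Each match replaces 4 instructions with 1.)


Each match removes 3 instructions.
Total removed = 1 * 3 = 3
Remaining = 51 - 3 = 48

48


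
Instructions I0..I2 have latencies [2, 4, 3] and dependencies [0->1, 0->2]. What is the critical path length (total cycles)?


Compute longest path through dependency graph: dist(Ik) = max over predecessors of dist + latency(Ik).
dist(I0) = latency 2 = 2
dist(I1) = dist(I0) + 4 = 2 + 4 = 6
dist(I2) = dist(I0) + 3 = 2 + 3 = 5
Critical path = max dist = 6

6


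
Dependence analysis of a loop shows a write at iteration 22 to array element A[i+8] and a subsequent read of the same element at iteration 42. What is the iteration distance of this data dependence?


Distance = read iteration - write iteration
= 42 - 22 = 20

20
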